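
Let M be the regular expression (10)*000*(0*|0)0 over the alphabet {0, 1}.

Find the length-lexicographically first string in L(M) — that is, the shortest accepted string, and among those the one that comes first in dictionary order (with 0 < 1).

000

By inspection of the expression, no string of length less than 3 matches, and 000 is the lexicographically first match of length 3.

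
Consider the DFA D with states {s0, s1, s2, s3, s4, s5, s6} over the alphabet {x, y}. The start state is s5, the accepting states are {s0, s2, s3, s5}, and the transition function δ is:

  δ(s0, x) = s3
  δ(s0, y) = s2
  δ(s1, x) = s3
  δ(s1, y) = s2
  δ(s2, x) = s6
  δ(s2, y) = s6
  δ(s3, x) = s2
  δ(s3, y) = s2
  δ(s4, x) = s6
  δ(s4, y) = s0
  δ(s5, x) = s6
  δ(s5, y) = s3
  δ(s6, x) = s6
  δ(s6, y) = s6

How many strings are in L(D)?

The useful subgraph on states {s2, s3, s5} is acyclic, so L(D) is finite; the longest accepting path visits 3 useful states, giving maximum string length 2.
Counting accepting paths from s5 by length: 1 of length 0, 1 of length 1, 2 of length 2. Total 4.

4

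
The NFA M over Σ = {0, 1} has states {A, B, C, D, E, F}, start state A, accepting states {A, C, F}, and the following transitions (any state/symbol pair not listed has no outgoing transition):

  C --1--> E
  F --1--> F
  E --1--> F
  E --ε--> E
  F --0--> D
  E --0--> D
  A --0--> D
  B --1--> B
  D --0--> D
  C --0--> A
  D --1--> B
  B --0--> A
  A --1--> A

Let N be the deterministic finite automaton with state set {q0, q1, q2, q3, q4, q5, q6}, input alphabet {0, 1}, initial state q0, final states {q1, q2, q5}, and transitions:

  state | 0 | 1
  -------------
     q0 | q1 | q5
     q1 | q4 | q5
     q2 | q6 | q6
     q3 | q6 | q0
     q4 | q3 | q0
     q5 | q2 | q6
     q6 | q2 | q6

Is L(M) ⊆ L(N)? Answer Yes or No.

The empty string ε is in L(M) but not in L(N).
So L(M) ⊄ L(N).

No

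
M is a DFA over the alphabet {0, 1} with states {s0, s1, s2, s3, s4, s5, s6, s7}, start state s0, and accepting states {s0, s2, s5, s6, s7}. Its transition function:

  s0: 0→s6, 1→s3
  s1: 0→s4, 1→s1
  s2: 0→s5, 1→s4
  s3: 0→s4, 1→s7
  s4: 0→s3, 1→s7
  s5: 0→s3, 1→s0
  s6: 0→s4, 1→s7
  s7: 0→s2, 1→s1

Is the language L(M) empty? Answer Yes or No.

No

The empty string ε is accepted: the run s0 ends in the accepting state s0.
Since at least one string is accepted, L(M) is not empty.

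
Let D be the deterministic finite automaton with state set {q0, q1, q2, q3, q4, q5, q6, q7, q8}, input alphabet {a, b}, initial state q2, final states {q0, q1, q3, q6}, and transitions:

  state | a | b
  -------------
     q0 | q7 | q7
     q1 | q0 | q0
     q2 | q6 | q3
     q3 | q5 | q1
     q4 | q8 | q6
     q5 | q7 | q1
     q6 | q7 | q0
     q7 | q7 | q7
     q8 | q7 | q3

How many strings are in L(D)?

9

The useful subgraph on states {q0, q1, q2, q3, q5, q6} is acyclic, so L(D) is finite; the longest accepting path visits 5 useful states, giving maximum string length 4.
Counting accepting paths from q2 by length: 2 of length 1, 2 of length 2, 3 of length 3, 2 of length 4. Total 9.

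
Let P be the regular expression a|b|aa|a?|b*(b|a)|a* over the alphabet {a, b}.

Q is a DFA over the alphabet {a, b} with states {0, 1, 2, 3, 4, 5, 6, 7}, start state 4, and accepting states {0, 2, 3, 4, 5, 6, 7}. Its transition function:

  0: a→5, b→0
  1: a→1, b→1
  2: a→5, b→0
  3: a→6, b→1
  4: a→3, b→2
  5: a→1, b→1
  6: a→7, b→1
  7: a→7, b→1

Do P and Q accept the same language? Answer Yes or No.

Yes

Converting the expression P to a DFA (subset construction, then merging equivalent states) gives the minimal DFA with states {p0, p1, p2, p3, p4}, start state p0, accepting states {p0, p1, p2, p4} and transitions p0: a→p1, b→p2; p1: a→p1, b→p3; p2: a→p4, b→p2; p3: a→p3, b→p3; p4: a→p3, b→p3.
Exploring the product automaton P × Q from the start pair (p0, 4), following both machines on each input symbol, reaches 8 state pairs: (p0, 4), (p1, 3), (p2, 2), (p1, 6), (p3, 1), (p4, 5), (p2, 0), (p1, 7).
P accepts in {p0, p1, p2, p4} and Q accepts in {0, 2, 3, 4, 5, 6, 7}. In every reachable pair the two components are either both accepting — (p0, 4), (p1, 3), (p2, 2), (p1, 6), (p4, 5), (p2, 0), (p1, 7) — or both non-accepting, so no string is accepted by exactly one of the machines: L(P) \ L(Q) and L(Q) \ L(P) are both empty.
Hence every string is accepted by P iff it is accepted by Q, and the two languages coincide.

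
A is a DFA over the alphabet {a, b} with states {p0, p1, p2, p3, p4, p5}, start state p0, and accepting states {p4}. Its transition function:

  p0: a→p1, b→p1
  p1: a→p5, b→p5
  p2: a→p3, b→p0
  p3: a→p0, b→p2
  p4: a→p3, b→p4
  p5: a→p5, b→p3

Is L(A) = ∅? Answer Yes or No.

The states reachable from the start state are {p0, p1, p2, p3, p5}.
None of the accepting states {p4} is reachable, so no string is accepted and L(A) = ∅.

Yes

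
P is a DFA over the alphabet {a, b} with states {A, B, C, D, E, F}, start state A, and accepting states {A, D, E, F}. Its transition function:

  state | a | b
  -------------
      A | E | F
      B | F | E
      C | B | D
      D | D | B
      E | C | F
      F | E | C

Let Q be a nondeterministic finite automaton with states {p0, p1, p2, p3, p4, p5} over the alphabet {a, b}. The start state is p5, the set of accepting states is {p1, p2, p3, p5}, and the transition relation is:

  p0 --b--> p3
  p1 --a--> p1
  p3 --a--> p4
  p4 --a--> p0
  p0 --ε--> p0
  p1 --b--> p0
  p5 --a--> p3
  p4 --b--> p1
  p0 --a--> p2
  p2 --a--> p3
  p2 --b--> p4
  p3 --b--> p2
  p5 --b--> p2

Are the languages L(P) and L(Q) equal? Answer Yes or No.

Yes

Exploring the product automaton P × Q from the start pair (A, p5), following both machines on each input symbol, reaches 6 state pairs: (A, p5), (E, p3), (F, p2), (C, p4), (B, p0), (D, p1).
P accepts in {A, D, E, F} and Q accepts in {p1, p2, p3, p5}. In every reachable pair the two components are either both accepting — (A, p5), (E, p3), (F, p2), (D, p1) — or both non-accepting, so no string is accepted by exactly one of the machines: L(P) \ L(Q) and L(Q) \ L(P) are both empty.
Hence every string is accepted by P iff it is accepted by Q, and the two languages coincide.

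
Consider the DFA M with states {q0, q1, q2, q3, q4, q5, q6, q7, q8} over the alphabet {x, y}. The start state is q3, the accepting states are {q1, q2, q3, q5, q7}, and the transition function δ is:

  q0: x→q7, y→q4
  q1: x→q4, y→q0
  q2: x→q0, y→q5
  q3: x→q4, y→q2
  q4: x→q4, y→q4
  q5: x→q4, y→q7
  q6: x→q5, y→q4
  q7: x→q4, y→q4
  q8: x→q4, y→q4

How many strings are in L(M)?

5

The useful subgraph on states {q0, q2, q3, q5, q7} is acyclic, so L(M) is finite; the longest accepting path visits 4 useful states, giving maximum string length 3.
Counting accepting paths from q3 by length: 1 of length 0, 1 of length 1, 1 of length 2, 2 of length 3. Total 5.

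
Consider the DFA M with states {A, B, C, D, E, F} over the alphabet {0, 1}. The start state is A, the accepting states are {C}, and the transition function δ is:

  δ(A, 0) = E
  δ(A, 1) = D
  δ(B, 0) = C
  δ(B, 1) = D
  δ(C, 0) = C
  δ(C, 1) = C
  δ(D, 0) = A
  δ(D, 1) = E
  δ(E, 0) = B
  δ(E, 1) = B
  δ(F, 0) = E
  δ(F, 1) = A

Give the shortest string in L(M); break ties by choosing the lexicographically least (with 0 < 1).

A breadth-first search from A reaches an accepting state first via the path A → E → B → C on input 000.
No string of length < 3 is accepted (BFS exhausts all shorter strings without reaching an accepting state), and 000 is the lexicographically least accepting string of length 3.

000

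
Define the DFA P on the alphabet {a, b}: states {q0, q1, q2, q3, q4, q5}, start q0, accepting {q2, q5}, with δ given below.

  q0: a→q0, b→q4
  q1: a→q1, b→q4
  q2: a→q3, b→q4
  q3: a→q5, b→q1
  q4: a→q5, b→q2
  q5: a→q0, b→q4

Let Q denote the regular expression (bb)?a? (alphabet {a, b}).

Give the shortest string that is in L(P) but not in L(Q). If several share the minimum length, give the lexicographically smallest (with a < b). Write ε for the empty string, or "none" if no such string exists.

The string ba is accepted by P but not by Q.
No shorter string lies in the difference, and ba is the lexicographically first length-2 string in L(P) \ L(Q).

ba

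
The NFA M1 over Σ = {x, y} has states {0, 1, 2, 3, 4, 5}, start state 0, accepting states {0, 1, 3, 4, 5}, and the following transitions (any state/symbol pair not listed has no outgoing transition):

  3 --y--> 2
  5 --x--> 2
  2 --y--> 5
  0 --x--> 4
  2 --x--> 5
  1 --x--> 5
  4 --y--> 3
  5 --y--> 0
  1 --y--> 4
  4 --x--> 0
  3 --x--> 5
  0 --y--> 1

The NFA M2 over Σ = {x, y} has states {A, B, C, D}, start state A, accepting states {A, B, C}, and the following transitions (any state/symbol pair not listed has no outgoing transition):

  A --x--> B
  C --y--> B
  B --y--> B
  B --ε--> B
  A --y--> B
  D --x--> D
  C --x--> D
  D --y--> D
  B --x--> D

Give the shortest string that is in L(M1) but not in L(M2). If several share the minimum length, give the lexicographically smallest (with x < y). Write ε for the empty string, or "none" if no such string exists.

The string xx is accepted by M1 but not by M2.
No shorter string lies in the difference, and xx is the lexicographically first length-2 string in L(M1) \ L(M2).

xx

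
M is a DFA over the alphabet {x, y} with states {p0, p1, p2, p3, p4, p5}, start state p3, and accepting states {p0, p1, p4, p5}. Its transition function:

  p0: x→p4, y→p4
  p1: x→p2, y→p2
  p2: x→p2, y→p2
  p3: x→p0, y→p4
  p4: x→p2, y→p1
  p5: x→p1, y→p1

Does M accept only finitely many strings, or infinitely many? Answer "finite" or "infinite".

The useful states (reachable from p3 and able to reach an accepting state) are {p0, p1, p3, p4}.
Restricted to these states the transition graph has no cycle, so every accepting path has bounded length and L is finite.

finite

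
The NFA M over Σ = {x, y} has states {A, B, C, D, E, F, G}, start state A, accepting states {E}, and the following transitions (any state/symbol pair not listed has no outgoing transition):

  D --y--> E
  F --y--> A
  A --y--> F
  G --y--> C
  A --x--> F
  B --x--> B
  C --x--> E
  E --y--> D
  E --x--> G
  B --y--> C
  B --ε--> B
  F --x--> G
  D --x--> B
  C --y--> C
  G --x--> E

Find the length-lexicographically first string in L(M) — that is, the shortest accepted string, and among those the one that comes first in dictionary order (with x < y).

A breadth-first search from A reaches an accepting state first via the path A → F → G → E on input xxx.
No string of length < 3 is accepted (BFS exhausts all shorter strings without reaching an accepting state), and xxx is the lexicographically least accepting string of length 3.

xxx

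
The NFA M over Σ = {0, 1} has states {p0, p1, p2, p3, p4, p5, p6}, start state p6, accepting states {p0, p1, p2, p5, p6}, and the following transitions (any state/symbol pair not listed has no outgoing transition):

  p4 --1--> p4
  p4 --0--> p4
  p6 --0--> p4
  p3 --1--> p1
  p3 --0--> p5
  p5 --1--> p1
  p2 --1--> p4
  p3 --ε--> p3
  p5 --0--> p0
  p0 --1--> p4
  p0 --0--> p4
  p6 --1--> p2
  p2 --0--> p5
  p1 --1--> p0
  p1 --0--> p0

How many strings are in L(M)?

The useful subgraph on states {p0, p1, p2, p5, p6} is acyclic, so L(M) is finite; the longest accepting path visits 5 useful states, giving maximum string length 4.
Counting accepting paths from p6 by length: 1 of length 0, 1 of length 1, 1 of length 2, 2 of length 3, 2 of length 4. Total 7.

7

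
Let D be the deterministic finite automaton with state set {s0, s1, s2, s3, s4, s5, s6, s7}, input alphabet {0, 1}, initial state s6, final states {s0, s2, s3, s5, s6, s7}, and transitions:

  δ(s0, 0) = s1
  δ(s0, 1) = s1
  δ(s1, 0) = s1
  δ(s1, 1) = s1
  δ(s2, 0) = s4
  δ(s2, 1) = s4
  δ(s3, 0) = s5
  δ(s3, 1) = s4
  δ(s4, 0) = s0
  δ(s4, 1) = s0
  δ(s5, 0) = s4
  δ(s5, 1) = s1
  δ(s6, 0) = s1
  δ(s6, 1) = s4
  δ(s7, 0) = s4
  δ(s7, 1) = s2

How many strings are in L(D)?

3

The useful subgraph on states {s0, s4, s6} is acyclic, so L(D) is finite; the longest accepting path visits 3 useful states, giving maximum string length 2.
Counting accepting paths from s6 by length: 1 of length 0, 2 of length 2. Total 3.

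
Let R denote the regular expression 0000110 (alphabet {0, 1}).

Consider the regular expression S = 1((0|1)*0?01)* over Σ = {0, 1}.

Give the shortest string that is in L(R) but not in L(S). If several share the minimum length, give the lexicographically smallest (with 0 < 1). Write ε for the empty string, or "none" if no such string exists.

0000110

The string 0000110 is accepted by R but not by S.
No shorter string lies in the difference, and 0000110 is the lexicographically first length-7 string in L(R) \ L(S).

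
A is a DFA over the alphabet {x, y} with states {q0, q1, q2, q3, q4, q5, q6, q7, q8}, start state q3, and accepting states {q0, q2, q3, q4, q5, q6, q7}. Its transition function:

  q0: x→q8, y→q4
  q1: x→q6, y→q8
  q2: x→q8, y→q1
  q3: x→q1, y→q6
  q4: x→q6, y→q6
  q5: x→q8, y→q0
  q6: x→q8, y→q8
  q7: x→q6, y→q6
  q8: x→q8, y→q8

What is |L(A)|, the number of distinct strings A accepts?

The useful subgraph on states {q1, q3, q6} is acyclic, so L(A) is finite; the longest accepting path visits 3 useful states, giving maximum string length 2.
Counting accepting paths from q3 by length: 1 of length 0, 1 of length 1, 1 of length 2. Total 3.

3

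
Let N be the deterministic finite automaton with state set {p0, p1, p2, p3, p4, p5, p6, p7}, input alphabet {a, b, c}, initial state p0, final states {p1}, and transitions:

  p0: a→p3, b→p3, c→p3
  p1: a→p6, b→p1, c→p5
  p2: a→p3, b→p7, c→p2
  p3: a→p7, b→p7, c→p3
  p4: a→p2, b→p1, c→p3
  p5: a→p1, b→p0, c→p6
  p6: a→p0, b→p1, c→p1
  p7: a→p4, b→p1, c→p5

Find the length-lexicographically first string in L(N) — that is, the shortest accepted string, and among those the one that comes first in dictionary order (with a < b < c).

aab

A breadth-first search from p0 reaches an accepting state first via the path p0 → p3 → p7 → p1 on input aab.
No string of length < 3 is accepted (BFS exhausts all shorter strings without reaching an accepting state), and aab is the lexicographically least accepting string of length 3.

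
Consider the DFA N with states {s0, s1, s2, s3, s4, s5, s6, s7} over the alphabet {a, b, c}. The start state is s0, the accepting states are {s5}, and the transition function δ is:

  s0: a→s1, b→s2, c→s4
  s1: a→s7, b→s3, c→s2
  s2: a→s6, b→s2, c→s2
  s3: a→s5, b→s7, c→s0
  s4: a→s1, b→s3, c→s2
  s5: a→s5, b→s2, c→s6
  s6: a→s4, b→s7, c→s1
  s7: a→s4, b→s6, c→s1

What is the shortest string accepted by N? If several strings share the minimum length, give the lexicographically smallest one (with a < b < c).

A breadth-first search from s0 reaches an accepting state first via the path s0 → s1 → s3 → s5 on input aba.
No string of length < 3 is accepted (BFS exhausts all shorter strings without reaching an accepting state), and aba is the lexicographically least accepting string of length 3.

aba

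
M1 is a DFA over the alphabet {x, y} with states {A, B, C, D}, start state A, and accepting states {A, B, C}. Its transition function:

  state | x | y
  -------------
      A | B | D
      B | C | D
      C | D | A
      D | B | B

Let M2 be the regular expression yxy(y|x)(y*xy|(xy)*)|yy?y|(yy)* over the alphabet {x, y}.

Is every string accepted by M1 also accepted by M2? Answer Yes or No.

The string x is in L(M1) but not in L(M2).
So L(M1) ⊄ L(M2).

No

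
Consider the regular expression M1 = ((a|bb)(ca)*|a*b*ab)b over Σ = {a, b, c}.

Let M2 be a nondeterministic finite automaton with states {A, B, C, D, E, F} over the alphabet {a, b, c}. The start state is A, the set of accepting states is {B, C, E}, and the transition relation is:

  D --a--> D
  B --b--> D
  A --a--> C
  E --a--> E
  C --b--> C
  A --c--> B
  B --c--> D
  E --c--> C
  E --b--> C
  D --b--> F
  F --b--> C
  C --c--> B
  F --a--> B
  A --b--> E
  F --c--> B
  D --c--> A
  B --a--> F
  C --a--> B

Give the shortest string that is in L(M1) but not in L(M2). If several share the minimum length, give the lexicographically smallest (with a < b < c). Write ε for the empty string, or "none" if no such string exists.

The string aabb is accepted by M1 but not by M2.
No shorter string lies in the difference, and aabb is the lexicographically first length-4 string in L(M1) \ L(M2).

aabb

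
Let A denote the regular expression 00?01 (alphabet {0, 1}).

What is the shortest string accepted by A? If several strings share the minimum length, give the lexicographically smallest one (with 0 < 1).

001

By inspection of the expression, no string of length less than 3 matches, and 001 is the lexicographically first match of length 3.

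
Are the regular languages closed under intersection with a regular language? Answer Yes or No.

Yes

This is a special case of closure under intersection: the product of the two DFAs, accepting on F₁ × F₂, recognises the intersection.
So the regular languages are closed under intersection with a regular language.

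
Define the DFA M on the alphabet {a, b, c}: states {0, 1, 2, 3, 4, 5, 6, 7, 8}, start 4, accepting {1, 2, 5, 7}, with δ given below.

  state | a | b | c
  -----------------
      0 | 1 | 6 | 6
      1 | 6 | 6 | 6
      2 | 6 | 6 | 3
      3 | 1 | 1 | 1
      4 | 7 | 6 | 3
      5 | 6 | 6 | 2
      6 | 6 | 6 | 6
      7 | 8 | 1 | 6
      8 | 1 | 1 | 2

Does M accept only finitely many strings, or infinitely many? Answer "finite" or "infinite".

finite

The useful states (reachable from 4 and able to reach an accepting state) are {1, 2, 3, 4, 7, 8}.
Restricted to these states the transition graph has no cycle, so every accepting path has bounded length and L is finite.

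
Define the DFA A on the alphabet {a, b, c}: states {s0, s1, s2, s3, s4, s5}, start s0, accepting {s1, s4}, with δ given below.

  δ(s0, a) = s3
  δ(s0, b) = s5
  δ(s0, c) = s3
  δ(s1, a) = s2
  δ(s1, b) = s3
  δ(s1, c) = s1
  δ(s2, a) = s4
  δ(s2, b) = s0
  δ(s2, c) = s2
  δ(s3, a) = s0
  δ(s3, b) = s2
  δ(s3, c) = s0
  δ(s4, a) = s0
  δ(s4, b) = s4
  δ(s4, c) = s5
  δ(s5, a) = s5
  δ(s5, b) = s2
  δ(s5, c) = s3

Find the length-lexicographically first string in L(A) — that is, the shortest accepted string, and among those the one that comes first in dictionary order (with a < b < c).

aba

A breadth-first search from s0 reaches an accepting state first via the path s0 → s3 → s2 → s4 on input aba.
No string of length < 3 is accepted (BFS exhausts all shorter strings without reaching an accepting state), and aba is the lexicographically least accepting string of length 3.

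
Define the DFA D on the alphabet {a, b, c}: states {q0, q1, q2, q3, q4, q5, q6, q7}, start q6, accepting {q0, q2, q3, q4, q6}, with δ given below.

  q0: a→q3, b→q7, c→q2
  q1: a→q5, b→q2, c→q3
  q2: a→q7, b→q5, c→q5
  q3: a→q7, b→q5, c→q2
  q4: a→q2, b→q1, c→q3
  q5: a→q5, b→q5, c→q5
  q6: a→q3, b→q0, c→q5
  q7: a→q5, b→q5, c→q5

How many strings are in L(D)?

The useful subgraph on states {q0, q2, q3, q6} is acyclic, so L(D) is finite; the longest accepting path visits 4 useful states, giving maximum string length 3.
Counting accepting paths from q6 by length: 1 of length 0, 2 of length 1, 3 of length 2, 1 of length 3. Total 7.

7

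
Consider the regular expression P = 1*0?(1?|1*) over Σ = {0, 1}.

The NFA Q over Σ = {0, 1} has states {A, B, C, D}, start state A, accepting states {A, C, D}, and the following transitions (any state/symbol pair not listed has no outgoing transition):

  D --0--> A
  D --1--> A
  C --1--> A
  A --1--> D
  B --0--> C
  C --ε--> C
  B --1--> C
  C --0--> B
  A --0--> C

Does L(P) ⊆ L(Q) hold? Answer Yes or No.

Yes

Converting the expression P to a DFA (subset construction, then merging equivalent states) gives the minimal DFA with states {p0, p1, p2}, start state p0, accepting states {p0, p1} and transitions p0: 0→p1, 1→p0; p1: 0→p2, 1→p1; p2: 0→p2, 1→p2.
Exploring the product automaton P × Q from the start pair (p0, A), following both machines on each input symbol, reaches 9 state pairs: (p0, A), (p1, C), (p0, D), (p2, B), (p1, A), (p2, C), (p1, D), (p2, A), (p2, D).
P accepts in {p0, p1} and Q accepts in {A, C, D}. The reachable pairs whose P-component is accepting are (p0, A), (p1, C), (p0, D), (p1, A), (p1, D); in each of them the Q-component is accepting too, so the product for L(P) \ L(Q) (P-component accepting, Q-component rejecting) has no reachable accepting pair and the difference is empty.
Hence every string in L(P) is also in L(Q).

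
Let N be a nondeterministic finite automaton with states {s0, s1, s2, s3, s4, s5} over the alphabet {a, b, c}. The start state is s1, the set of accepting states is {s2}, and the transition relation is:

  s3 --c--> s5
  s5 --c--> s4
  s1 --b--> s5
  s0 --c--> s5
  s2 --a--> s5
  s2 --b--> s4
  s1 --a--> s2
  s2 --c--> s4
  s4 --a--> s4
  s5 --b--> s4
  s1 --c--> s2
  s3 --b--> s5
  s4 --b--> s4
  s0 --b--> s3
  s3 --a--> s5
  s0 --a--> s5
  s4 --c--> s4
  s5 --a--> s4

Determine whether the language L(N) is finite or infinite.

finite

The useful states (reachable from s1 and able to reach an accepting state) are {s1, s2}.
Restricted to these states the transition graph has no cycle, so every accepting path has bounded length and L is finite.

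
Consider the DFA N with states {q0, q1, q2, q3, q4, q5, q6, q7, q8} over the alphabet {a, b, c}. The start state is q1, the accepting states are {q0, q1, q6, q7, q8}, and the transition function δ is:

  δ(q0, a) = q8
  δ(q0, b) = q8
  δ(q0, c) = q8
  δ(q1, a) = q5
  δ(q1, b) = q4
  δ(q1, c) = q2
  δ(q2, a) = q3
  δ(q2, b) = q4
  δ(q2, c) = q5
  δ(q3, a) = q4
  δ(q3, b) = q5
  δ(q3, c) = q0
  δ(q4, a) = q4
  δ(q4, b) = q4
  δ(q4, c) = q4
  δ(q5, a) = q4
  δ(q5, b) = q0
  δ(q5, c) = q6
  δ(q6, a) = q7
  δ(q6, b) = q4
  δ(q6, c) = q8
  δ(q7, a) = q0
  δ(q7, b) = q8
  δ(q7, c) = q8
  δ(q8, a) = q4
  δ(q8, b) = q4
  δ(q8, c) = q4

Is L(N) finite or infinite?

finite

The useful states (reachable from q1 and able to reach an accepting state) are {q0, q1, q2, q3, q5, q6, q7, q8}.
Restricted to these states the transition graph has no cycle, so every accepting path has bounded length and L is finite.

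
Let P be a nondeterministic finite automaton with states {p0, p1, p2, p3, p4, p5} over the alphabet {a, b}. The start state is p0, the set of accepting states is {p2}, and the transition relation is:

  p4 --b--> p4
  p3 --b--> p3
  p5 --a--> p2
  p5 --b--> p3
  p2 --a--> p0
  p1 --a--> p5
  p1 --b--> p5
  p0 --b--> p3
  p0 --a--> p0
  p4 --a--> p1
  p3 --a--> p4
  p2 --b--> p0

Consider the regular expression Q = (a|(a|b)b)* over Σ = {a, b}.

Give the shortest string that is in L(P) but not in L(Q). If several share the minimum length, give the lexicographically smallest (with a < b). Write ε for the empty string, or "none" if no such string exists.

The string baaaa is accepted by P but not by Q.
No shorter string lies in the difference, and baaaa is the lexicographically first length-5 string in L(P) \ L(Q).

baaaa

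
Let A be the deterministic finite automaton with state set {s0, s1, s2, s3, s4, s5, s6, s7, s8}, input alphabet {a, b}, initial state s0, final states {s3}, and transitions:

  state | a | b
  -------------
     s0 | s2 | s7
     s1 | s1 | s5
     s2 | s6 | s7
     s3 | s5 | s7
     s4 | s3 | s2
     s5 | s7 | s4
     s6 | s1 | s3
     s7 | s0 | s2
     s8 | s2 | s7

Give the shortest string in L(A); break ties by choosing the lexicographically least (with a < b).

A breadth-first search from s0 reaches an accepting state first via the path s0 → s2 → s6 → s3 on input aab.
No string of length < 3 is accepted (BFS exhausts all shorter strings without reaching an accepting state), and aab is the lexicographically least accepting string of length 3.

aab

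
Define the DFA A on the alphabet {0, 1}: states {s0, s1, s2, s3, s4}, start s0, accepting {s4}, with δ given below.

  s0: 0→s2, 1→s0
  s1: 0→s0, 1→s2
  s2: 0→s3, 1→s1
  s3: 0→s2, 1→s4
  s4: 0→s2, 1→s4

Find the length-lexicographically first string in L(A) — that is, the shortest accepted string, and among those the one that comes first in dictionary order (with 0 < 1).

001

A breadth-first search from s0 reaches an accepting state first via the path s0 → s2 → s3 → s4 on input 001.
No string of length < 3 is accepted (BFS exhausts all shorter strings without reaching an accepting state), and 001 is the lexicographically least accepting string of length 3.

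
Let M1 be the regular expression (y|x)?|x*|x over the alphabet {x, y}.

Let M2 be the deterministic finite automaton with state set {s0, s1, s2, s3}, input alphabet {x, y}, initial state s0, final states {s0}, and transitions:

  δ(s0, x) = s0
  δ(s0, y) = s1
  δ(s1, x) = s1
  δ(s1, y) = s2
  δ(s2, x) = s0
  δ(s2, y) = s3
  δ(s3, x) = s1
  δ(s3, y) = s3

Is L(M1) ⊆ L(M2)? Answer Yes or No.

No

The string y is in L(M1) but not in L(M2).
So L(M1) ⊄ L(M2).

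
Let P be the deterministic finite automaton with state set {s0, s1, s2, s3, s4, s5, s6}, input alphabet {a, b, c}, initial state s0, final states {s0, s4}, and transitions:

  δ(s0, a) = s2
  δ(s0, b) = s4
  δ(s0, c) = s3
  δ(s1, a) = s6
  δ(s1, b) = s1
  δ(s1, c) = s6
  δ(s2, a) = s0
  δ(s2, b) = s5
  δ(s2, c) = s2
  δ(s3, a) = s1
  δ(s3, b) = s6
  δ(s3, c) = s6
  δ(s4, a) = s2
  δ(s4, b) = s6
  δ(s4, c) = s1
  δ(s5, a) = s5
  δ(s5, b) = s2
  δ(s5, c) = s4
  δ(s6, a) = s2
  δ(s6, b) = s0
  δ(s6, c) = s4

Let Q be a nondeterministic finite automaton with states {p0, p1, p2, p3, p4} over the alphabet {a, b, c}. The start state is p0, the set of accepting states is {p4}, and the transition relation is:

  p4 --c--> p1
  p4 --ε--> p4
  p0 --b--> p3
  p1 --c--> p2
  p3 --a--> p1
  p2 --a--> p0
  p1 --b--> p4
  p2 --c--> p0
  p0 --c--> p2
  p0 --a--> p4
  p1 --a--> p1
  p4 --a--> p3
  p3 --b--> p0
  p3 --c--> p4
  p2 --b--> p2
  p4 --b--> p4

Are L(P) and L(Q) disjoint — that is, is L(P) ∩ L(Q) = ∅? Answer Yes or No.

The string abac is accepted by both P and Q.
Hence L(P) ∩ L(Q) ≠ ∅.

No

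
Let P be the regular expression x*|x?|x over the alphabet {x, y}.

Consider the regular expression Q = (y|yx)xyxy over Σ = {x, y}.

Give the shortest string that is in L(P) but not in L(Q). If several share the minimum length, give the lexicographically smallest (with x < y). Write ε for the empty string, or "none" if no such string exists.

ε

The empty string ε is accepted by P but not by Q.
Since ε is the unique shortest string, it is the required witness.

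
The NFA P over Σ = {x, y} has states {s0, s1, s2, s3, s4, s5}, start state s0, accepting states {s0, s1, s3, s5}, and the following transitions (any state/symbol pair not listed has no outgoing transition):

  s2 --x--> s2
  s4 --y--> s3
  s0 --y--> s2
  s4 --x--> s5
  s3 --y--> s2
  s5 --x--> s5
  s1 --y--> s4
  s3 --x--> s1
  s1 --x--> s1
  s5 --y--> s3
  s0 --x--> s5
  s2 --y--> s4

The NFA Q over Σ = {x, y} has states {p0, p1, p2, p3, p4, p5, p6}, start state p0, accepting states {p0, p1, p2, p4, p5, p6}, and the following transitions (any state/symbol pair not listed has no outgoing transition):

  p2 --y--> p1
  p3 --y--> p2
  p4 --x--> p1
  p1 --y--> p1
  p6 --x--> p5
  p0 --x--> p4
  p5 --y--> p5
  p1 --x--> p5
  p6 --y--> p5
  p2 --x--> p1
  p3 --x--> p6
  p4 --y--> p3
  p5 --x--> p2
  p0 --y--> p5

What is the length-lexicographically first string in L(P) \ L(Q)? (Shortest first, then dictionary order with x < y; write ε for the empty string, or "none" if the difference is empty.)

The string xy is accepted by P but not by Q.
No shorter string lies in the difference, and xy is the lexicographically first length-2 string in L(P) \ L(Q).

xy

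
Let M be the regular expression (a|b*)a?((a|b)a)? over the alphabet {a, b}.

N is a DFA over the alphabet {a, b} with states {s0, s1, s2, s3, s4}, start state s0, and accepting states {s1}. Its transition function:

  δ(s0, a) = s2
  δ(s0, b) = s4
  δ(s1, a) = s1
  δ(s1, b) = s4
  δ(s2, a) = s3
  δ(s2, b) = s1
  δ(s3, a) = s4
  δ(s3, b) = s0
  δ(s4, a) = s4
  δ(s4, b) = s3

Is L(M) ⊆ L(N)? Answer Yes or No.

The empty string ε is in L(M) but not in L(N).
So L(M) ⊄ L(N).

No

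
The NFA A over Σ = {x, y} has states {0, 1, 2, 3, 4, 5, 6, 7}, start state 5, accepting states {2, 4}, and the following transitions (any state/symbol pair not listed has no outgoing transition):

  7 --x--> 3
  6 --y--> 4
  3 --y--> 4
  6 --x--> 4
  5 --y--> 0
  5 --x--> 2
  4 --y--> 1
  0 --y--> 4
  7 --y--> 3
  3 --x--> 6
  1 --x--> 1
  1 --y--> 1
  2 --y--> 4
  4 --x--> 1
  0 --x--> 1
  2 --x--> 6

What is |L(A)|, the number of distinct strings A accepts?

5

The useful subgraph on states {0, 2, 4, 5, 6} is acyclic, so L(A) is finite; the longest accepting path visits 4 useful states, giving maximum string length 3.
Counting accepting paths from 5 by length: 1 of length 1, 2 of length 2, 2 of length 3. Total 5.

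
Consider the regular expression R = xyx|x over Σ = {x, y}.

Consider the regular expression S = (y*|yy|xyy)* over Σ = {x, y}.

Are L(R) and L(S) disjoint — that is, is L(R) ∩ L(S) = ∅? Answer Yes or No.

Yes

Converting the expression R to a DFA (subset construction, then merging equivalent states) gives the minimal DFA with states {r0, r1, r2, r3, r4}, start state r0, accepting states {r1, r4} and transitions r0: x→r1, y→r2; r1: x→r2, y→r3; r2: x→r2, y→r2; r3: x→r4, y→r2; r4: x→r2, y→r2.
Converting the expression S to a DFA (subset construction, then merging equivalent states) gives the minimal DFA with states {s0, s1, s2, s3}, start state s0, accepting states {s0} and transitions s0: x→s1, y→s0; s1: x→s2, y→s3; s2: x→s2, y→s2; s3: x→s2, y→s0.
Exploring the product automaton R × S from the start pair (r0, s0), following both machines on each input symbol, reaches 8 state pairs: (r0, s0), (r1, s1), (r2, s0), (r2, s2), (r3, s3), (r2, s1), (r4, s2), (r2, s3).
R accepts in {r1, r4} and S accepts in {s0}; no reachable pair has both components accepting, so no string drives both machines to acceptance simultaneously and L(R) ∩ L(S) = ∅.
So no string is accepted by both, and the intersection is empty.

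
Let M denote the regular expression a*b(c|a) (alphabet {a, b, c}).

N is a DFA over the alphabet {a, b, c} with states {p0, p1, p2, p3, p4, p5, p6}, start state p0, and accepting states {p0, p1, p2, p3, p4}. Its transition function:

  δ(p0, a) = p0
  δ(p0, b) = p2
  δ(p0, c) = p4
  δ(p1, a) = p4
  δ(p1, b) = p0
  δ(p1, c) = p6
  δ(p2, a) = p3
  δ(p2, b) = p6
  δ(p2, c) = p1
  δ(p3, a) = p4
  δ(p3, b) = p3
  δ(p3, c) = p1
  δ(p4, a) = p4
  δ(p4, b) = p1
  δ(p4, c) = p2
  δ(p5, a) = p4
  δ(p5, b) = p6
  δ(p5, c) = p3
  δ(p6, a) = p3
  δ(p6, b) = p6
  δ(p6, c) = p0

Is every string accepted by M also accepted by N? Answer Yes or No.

Converting the expression M to a DFA (subset construction, then merging equivalent states) gives the minimal DFA with states {m0, m1, m2, m3}, start state m0, accepting states {m3} and transitions m0: a→m0, b→m1, c→m2; m1: a→m3, b→m2, c→m3; m2: a→m2, b→m2, c→m2; m3: a→m2, b→m2, c→m2.
Exploring the product automaton M × N from the start pair (m0, p0), following both machines on each input symbol, reaches 10 state pairs: (m0, p0), (m1, p2), (m2, p4), (m3, p3), (m2, p6), (m3, p1), (m2, p1), (m2, p2), (m2, p3), (m2, p0).
M accepts in {m3} and N accepts in {p0, p1, p2, p3, p4}. The reachable pairs whose M-component is accepting are (m3, p3), (m3, p1); in each of them the N-component is accepting too, so the product for L(M) \ L(N) (M-component accepting, N-component rejecting) has no reachable accepting pair and the difference is empty.
Hence every string in L(M) is also in L(N).

Yes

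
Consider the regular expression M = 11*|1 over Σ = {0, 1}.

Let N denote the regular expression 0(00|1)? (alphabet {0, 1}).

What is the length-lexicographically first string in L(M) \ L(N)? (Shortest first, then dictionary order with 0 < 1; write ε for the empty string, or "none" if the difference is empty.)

The string 1 is accepted by M but not by N.
No shorter string lies in the difference, and 1 is the lexicographically first length-1 string in L(M) \ L(N).

1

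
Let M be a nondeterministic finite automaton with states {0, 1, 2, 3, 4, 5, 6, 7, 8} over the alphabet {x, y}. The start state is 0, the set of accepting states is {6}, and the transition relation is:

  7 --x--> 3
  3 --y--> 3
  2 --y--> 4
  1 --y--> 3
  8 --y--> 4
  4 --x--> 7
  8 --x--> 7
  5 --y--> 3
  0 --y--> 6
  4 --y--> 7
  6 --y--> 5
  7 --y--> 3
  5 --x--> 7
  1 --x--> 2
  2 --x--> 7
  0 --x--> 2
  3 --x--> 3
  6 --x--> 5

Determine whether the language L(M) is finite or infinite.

The useful states (reachable from 0 and able to reach an accepting state) are {0, 6}.
Restricted to these states the transition graph has no cycle, so every accepting path has bounded length and L is finite.

finite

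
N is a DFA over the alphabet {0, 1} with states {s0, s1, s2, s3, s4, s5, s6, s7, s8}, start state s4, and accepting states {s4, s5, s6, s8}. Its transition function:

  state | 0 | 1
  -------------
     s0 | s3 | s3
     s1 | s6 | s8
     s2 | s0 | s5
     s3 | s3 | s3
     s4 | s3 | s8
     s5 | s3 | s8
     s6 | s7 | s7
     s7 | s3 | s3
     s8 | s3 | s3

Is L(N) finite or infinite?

finite

The useful states (reachable from s4 and able to reach an accepting state) are {s4, s8}.
Restricted to these states the transition graph has no cycle, so every accepting path has bounded length and L is finite.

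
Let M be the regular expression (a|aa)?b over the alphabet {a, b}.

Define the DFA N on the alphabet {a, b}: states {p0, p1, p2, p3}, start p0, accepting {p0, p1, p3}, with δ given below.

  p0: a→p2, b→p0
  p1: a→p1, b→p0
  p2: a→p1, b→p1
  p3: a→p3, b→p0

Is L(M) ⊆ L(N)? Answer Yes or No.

Yes

Converting the expression M to a DFA (subset construction, then merging equivalent states) gives the minimal DFA with states {m0, m1, m2, m3, m4}, start state m0, accepting states {m2} and transitions m0: a→m1, b→m2; m1: a→m3, b→m2; m2: a→m4, b→m4; m3: a→m4, b→m2; m4: a→m4, b→m4.
Exploring the product automaton M × N from the start pair (m0, p0), following both machines on each input symbol, reaches 8 state pairs: (m0, p0), (m1, p2), (m2, p0), (m3, p1), (m2, p1), (m4, p2), (m4, p0), (m4, p1).
M accepts in {m2} and N accepts in {p0, p1, p3}. The reachable pairs whose M-component is accepting are (m2, p0), (m2, p1); in each of them the N-component is accepting too, so the product for L(M) \ L(N) (M-component accepting, N-component rejecting) has no reachable accepting pair and the difference is empty.
Hence every string in L(M) is also in L(N).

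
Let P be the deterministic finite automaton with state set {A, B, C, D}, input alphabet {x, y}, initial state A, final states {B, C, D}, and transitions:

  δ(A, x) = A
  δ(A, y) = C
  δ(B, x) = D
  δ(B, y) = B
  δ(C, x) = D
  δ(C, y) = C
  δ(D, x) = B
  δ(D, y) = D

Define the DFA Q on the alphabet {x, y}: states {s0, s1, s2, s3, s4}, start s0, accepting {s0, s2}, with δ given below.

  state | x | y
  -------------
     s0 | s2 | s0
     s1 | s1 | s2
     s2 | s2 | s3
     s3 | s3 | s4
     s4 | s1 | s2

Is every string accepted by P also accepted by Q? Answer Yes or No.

The string xy is in L(P) but not in L(Q).
So L(P) ⊄ L(Q).

No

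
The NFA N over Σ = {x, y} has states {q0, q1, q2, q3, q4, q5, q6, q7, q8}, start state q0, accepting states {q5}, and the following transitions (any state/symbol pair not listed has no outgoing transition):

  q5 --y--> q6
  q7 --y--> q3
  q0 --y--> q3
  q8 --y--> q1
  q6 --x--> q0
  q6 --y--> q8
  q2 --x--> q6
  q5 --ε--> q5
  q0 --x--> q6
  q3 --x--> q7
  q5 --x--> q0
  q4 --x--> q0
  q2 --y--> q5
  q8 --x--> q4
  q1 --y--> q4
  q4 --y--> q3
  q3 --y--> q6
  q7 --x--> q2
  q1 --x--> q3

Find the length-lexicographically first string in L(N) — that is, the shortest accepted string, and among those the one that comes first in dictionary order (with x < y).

A breadth-first search from q0 reaches an accepting state first via the path q0 → q3 → q7 → q2 → q5 on input yxxy.
No string of length < 4 is accepted (BFS exhausts all shorter strings without reaching an accepting state), and yxxy is the lexicographically least accepting string of length 4.

yxxy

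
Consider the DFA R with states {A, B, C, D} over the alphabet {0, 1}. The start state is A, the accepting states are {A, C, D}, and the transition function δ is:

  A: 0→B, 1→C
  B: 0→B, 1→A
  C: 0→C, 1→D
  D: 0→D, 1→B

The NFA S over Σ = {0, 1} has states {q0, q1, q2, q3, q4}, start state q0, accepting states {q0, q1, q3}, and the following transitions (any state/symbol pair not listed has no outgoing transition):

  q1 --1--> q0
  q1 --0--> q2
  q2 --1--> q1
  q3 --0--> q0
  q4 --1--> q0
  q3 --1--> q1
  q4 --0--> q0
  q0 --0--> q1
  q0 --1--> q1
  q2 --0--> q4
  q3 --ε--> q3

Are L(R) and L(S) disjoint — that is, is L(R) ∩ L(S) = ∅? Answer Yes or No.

No

The empty string ε is accepted by both R and S.
Hence L(R) ∩ L(S) ≠ ∅.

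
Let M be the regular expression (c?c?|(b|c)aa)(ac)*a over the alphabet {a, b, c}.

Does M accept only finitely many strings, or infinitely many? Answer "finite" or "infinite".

infinite

The expression contains a Kleene star applied to a subexpression that matches at least one nonempty string, so it matches strings of unbounded length.
Hence L(M) is infinite.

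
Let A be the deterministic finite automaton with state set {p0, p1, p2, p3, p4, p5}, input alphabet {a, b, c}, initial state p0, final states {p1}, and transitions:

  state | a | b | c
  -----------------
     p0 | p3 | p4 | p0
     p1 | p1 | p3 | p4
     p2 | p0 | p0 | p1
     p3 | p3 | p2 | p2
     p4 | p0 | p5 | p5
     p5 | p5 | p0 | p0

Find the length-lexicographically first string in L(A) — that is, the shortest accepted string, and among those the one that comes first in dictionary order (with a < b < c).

A breadth-first search from p0 reaches an accepting state first via the path p0 → p3 → p2 → p1 on input abc.
No string of length < 3 is accepted (BFS exhausts all shorter strings without reaching an accepting state), and abc is the lexicographically least accepting string of length 3.

abc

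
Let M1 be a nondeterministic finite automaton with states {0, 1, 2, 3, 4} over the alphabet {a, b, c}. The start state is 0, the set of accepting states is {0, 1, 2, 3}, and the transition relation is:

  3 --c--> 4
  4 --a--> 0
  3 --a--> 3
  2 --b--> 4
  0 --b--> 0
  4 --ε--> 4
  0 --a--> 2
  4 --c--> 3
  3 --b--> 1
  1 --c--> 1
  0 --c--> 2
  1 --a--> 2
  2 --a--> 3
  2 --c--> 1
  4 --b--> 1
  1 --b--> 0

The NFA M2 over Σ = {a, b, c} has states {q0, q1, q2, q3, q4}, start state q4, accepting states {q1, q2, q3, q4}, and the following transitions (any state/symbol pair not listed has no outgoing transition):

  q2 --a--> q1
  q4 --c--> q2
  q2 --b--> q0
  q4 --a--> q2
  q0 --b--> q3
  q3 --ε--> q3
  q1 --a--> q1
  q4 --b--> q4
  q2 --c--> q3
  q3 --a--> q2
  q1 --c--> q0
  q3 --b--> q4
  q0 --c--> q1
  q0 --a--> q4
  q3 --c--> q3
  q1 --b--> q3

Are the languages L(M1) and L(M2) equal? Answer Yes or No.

Yes

Exploring the product automaton M1 × M2 from the start pair (0, q4), following both machines on each input symbol, reaches 5 state pairs: (0, q4), (2, q2), (3, q1), (4, q0), (1, q3).
M1 accepts in {0, 1, 2, 3} and M2 accepts in {q1, q2, q3, q4}. In every reachable pair the two components are either both accepting — (0, q4), (2, q2), (3, q1), (1, q3) — or both non-accepting, so no string is accepted by exactly one of the machines: L(M1) \ L(M2) and L(M2) \ L(M1) are both empty.
Hence every string is accepted by M1 iff it is accepted by M2, and the two languages coincide.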